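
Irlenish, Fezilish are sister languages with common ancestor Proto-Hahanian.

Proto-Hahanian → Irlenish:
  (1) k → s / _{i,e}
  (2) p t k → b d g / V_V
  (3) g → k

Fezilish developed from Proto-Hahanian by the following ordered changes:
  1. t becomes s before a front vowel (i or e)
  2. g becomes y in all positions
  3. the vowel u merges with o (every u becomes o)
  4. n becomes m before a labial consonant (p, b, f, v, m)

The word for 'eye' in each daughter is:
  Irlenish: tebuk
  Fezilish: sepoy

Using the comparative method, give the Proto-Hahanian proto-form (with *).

Position 4: Irlenish has u, Fezilish has o. Irlenish preserves u here (none of its changes turn any other segment into u), so the proto-segment is *u.
Position 3: Irlenish has b, Fezilish has p. Fezilish preserves p here (none of its changes turn any other segment into p), so the proto-segment is *p.
Position 1: Irlenish has t, Fezilish has s. Irlenish preserves t here (none of its changes turn any other segment into t), so the proto-segment is *t.
This points to *tepug. Verify forward in each daughter:
Irlenish: *tepug
  tepug (rule 1 does not apply)
  tepug → tebug   [intervocalic voicing]
  tebug → tebuk   [unconditioned shift]
  giving Irlenish tebuk.
Fezilish: start from *tepug.
  rule 1 (palatalisation): tepug → sepug
  rule 2 (unconditioned shift): sepug → sepuy
  rule 3 (vowel merger): sepuy → sepoy
  rule 4: no change — sepoy
  ⇒ Fezilish sepoy
No other proto-form is consistent with every reflex, so the reconstruction is *tepug.

*tepug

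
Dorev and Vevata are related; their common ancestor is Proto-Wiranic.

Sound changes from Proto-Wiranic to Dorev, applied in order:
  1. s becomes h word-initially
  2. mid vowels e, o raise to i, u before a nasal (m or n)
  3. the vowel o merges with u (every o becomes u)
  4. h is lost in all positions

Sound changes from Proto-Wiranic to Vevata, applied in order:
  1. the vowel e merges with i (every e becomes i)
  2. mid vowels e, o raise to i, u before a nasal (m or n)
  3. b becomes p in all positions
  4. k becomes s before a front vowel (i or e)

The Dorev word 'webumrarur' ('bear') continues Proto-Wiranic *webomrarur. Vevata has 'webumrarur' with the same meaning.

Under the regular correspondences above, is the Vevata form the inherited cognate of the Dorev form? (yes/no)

no

Derive the expected Vevata reflex of *webomrarur:
Vevata: start from *webomrarur.
  rule 1 (vowel merger): webomrarur → wibomrarur
  rule 2 (pre-nasal raising): wibomrarur → wibumrarur
  rule 3 (unconditioned shift): wibumrarur → wipumrarur
  rule 4: no change — wipumrarur
  ⇒ Vevata wipumrarur
The regular Vevata reflex would be 'wipumrarur', but the attested form is 'webumrarur'. The correspondence is irregular, so they are not cognates (the Vevata form has a different source).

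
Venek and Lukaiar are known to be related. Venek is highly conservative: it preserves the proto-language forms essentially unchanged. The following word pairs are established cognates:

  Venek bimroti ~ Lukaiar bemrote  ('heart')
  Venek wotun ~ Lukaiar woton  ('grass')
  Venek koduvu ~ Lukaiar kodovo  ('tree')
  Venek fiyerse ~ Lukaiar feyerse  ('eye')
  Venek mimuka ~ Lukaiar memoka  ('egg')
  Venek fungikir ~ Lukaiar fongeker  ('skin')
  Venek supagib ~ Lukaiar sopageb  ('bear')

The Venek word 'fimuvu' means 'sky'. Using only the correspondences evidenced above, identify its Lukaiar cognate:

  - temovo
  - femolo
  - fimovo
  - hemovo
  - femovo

bimroti ~ bemrote, mimuka ~ memoka — Venek i corresponds to Lukaiar e after a consonant, before a nasal.
koduvu ~ kodovo — Venek u corresponds to Lukaiar o after a consonant, before a labial obstruent.
koduvu ~ kodovo — Venek u corresponds to Lukaiar o word-finally.
Applying these to Venek 'fimuvu':
  fimuvu → femuvu   (i→e after a consonant, before a nasal)
  femuvu → femovu   (u→o after a consonant, before a labial obstruent)
  femovu → femovo   (u→o word-finally)
So the Lukaiar cognate is 'femovo'.

femovo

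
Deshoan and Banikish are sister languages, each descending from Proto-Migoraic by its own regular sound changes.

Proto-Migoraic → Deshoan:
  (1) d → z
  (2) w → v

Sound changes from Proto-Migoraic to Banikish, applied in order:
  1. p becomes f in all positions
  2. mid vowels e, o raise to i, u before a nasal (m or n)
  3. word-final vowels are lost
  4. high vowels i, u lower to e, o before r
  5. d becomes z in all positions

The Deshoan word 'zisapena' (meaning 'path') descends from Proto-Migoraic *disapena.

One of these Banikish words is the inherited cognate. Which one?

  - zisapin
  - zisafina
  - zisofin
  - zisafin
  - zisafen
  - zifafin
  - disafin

zisafin

Banikish: *disapena
  disapena → disafena   [unconditioned shift]
  disafena → disafina   [pre-nasal raising]
  disafina → disafin   [apocope]
  disafin (rule 4 does not apply)
  disafin → zisafin   [unconditioned shift]
  giving Banikish zisafin.
The other candidates each miss or misapply at least one Banikish change.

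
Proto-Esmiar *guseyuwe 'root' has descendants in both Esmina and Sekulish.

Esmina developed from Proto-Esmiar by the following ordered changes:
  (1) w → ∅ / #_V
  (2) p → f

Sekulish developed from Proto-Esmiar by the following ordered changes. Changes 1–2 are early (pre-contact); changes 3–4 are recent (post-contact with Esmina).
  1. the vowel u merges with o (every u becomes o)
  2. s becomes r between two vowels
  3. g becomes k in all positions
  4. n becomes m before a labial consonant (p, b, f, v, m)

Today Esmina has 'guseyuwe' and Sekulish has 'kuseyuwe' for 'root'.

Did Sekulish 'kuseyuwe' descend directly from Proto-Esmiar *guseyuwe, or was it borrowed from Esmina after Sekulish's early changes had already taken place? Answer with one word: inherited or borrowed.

If inherited, *guseyuwe would pass through all of Sekulish's changes:
Sekulish: *guseyuwe
  guseyuwe → goseyowe   [vowel merger]
  goseyowe → goreyowe   [rhotacism]
  goreyowe → koreyowe   [unconditioned shift]
  koreyowe (rule 4 does not apply)
  giving Sekulish koreyowe.
If borrowed from Esmina 'guseyuwe' after the early changes, it would undergo only the recent ones:
  rule 3 (unconditioned shift): guseyuwe → kuseyuwe
  rule 4 (nasal place assimilation): no change (kuseyuwe)
  ⇒ as a loan: kuseyuwe
Sekulish 'kuseyuwe' matches the loan outcome 'kuseyuwe', not the inherited 'koreyowe' — it skipped the early Sekulish changes, so it was borrowed from Esmina.

borrowed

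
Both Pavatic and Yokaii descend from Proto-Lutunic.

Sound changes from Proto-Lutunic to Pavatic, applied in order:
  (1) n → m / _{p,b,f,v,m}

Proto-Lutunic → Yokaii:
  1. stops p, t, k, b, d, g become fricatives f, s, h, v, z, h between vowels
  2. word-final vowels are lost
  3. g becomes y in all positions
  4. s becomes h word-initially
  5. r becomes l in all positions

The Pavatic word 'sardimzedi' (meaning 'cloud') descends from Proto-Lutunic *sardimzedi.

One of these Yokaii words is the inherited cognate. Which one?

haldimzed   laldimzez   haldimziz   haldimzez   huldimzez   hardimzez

haldimzez

Yokaii: *sardimzedi > sardimzezi > sardimzez > hardimzez > haldimzez  (by intervocalic lenition, apocope, debuccalisation, unconditioned shift)
The other candidates each miss or misapply at least one Yokaii change.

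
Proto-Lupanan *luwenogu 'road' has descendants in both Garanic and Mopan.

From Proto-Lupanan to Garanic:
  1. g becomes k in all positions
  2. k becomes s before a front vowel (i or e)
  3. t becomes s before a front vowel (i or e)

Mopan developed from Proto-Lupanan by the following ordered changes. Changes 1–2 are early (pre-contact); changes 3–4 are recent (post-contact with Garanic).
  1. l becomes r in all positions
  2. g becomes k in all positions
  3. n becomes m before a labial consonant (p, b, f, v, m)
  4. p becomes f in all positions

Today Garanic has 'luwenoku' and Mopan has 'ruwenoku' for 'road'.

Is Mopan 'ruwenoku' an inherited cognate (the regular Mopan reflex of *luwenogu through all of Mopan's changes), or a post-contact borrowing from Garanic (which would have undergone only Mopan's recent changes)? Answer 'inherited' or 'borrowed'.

If inherited, *luwenogu would pass through all of Mopan's changes:
Mopan: *luwenogu > ruwenogu > ruwenoku  (by unconditioned shift, unconditioned shift)
If borrowed from Garanic 'luwenoku' after the early changes, it would undergo only the recent ones:
  rule 3 (nasal place assimilation): no change (luwenoku)
  rule 4 (unconditioned shift): no change (luwenoku)
  ⇒ as a loan: luwenoku
Mopan 'ruwenoku' matches the inherited outcome exactly, so it is an inherited cognate, not a loan.

inherited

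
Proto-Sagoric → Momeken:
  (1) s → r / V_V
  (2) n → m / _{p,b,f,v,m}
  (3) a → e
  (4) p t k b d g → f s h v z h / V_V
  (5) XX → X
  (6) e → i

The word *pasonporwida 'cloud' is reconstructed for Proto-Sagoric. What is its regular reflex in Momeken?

piromporwizi

Momeken: *pasonporwida
  pasonporwida → paronporwida   [rhotacism]
  paronporwida → paromporwida   [nasal place assimilation]
  paromporwida → peromporwide   [vowel merger]
  peromporwide → peromporwize   [intervocalic lenition]
  peromporwize (rule 5 does not apply)
  peromporwize → piromporwizi   [vowel merger]
  giving Momeken piromporwizi.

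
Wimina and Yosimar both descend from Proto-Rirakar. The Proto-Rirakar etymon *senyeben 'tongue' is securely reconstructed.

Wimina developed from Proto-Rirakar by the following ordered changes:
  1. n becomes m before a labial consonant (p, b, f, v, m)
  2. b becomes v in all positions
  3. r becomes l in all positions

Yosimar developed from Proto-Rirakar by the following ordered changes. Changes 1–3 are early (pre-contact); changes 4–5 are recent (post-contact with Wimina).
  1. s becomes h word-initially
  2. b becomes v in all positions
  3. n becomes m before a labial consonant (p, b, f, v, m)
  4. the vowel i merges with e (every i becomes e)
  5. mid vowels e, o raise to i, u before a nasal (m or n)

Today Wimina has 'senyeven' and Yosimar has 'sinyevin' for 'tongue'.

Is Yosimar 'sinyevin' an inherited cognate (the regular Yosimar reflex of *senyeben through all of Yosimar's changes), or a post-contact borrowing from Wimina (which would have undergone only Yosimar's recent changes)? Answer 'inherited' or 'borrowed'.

borrowed

If inherited, *senyeben would pass through all of Yosimar's changes:
Yosimar: *senyeben
  senyeben → henyeben   [debuccalisation]
  henyeben → henyeven   [unconditioned shift]
  henyeven (rule 3 does not apply)
  henyeven (rule 4 does not apply)
  henyeven → hinyevin   [pre-nasal raising]
  giving Yosimar hinyevin.
If borrowed from Wimina 'senyeven' after the early changes, it would undergo only the recent ones:
  rule 4 (vowel merger): no change (senyeven)
  rule 5 (pre-nasal raising): senyeven → sinyevin
  ⇒ as a loan: sinyevin
Yosimar 'sinyevin' matches the loan outcome 'sinyevin', not the inherited 'hinyevin' — it skipped the early Yosimar changes, so it was borrowed from Wimina.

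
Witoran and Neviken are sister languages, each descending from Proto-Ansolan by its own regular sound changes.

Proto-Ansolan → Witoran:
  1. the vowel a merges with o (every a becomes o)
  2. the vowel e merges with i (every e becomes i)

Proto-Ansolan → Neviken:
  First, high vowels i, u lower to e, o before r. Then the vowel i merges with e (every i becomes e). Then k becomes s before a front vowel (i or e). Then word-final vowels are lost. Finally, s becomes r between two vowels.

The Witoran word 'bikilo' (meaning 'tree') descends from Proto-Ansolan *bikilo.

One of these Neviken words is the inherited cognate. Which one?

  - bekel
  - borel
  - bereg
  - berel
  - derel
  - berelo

berel

Neviken: *bikilo
  bikilo (rule 1 does not apply)
  bikilo → bekelo   [vowel merger]
  bekelo → beselo   [palatalisation]
  beselo → besel   [apocope]
  besel → berel   [rhotacism]
  giving Neviken berel.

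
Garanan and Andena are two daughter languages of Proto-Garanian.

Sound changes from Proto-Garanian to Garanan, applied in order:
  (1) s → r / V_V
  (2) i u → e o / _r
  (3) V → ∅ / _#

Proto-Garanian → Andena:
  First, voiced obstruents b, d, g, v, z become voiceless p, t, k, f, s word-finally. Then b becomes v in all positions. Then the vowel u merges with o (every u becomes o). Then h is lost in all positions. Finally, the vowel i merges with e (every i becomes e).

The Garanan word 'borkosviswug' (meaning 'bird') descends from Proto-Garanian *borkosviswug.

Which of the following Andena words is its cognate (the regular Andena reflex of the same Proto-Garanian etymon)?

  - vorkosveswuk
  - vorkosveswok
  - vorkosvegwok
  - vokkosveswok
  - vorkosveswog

vorkosveswok

Andena: *borkosviswug
  borkosviswug → borkosviswuk   [final devoicing]
  borkosviswuk → vorkosviswuk   [unconditioned shift]
  vorkosviswuk → vorkosviswok   [vowel merger]
  vorkosviswok (rule 4 does not apply)
  vorkosviswok → vorkosveswok   [vowel merger]
  giving Andena vorkosveswok.
Among the options, 'vorkosveswok' alone shows every Andena change applied in order.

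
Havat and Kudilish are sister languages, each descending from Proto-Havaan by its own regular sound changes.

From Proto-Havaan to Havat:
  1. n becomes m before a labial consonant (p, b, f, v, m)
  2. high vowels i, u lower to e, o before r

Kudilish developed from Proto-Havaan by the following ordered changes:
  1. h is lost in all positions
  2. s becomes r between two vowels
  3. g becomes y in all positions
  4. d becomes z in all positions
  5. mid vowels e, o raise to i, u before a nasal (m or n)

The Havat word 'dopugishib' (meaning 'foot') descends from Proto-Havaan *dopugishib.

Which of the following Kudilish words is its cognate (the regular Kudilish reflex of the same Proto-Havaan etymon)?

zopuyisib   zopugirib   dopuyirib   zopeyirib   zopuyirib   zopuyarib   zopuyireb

zopuyirib

Kudilish: start from *dopugishib.
  rule 1 (h-loss): dopugishib → dopugisib
  rule 2 (rhotacism): dopugisib → dopugirib
  rule 3 (unconditioned shift): dopugirib → dopuyirib
  rule 4 (unconditioned shift): dopuyirib → zopuyirib
  rule 5: no change — zopuyirib
  ⇒ Kudilish zopuyirib
Among the options, 'zopuyirib' alone shows every Kudilish change applied in order.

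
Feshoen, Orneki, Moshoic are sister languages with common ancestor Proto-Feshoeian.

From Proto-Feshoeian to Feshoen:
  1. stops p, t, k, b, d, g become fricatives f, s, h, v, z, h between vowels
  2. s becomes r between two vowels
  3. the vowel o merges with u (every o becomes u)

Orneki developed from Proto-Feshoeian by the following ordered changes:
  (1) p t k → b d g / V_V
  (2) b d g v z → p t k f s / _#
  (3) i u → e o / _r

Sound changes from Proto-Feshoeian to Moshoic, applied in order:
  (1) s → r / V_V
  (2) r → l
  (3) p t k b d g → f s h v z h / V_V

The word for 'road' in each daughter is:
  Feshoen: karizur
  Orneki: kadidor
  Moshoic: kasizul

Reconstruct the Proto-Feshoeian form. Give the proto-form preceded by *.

Position 5: Feshoen has z, Orneki has d, Moshoic has z. Taking the neighbouring segments as reconstructed: Feshoen z could go back to *d or *z; Orneki d could go back to *t or *d; Moshoic z could go back to *d or *z — the one source consistent with every daughter is *d.
Position 6: Feshoen has u, Orneki has o, Moshoic has u. Moshoic preserves u here (none of its changes turn any other segment into u), so the proto-segment is *u.
This points to *katidur. Verify forward in each daughter:
Feshoen: *katidur
  katidur → kasizur   [intervocalic lenition]
  kasizur → karizur   [rhotacism]
  karizur (rule 3 does not apply)
  giving Feshoen karizur.
Orneki: *katidur
  katidur → kadidur   [intervocalic voicing]
  kadidur (rule 2 does not apply)
  kadidur → kadidor   [pre-rhotic lowering]
  giving Orneki kadidor.
Moshoic: *katidur > katidul > kasizul  (by unconditioned shift, intervocalic lenition)
*katidur is the unique common source.

*katidur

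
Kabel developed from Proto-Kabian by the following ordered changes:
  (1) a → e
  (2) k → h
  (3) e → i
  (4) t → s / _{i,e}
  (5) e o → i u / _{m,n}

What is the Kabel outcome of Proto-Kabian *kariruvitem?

Kabel: *kariruvitem > keriruvitem > heriruvitem > hiriruvitim > hiriruvisim  (by vowel merger, unconditioned shift, vowel merger, palatalisation)

hiriruvisim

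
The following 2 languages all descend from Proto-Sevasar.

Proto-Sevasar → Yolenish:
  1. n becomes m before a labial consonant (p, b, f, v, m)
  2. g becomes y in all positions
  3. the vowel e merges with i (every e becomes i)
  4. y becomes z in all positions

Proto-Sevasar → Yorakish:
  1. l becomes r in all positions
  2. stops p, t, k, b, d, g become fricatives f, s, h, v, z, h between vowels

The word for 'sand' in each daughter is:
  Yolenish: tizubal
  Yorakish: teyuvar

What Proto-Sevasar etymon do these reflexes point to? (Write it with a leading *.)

*teyubal

Position 2: Yolenish has i, Yorakish has e. Yorakish preserves e here (none of its changes turn any other segment into e), so the proto-segment is *e.
Position 5: Yolenish has b, Yorakish has v. Yolenish preserves b here (none of its changes turn any other segment into b), so the proto-segment is *b.
Position 7: Yolenish has l, Yorakish has r. Yolenish preserves l here (none of its changes turn any other segment into l), so the proto-segment is *l.
This points to *teyubal. Verify forward in each daughter:
Yolenish: *teyubal
  teyubal (rule 1 does not apply)
  teyubal (rule 2 does not apply)
  teyubal → tiyubal   [vowel merger]
  tiyubal → tizubal   [unconditioned shift]
  giving Yolenish tizubal.
Yorakish: *teyubal
  teyubal → teyubar   [unconditioned shift]
  teyubar → teyuvar   [intervocalic lenition]
  giving Yorakish teyuvar.
Only *teyubal yields all of Yolenish tizubal, Yorakish teyuvar.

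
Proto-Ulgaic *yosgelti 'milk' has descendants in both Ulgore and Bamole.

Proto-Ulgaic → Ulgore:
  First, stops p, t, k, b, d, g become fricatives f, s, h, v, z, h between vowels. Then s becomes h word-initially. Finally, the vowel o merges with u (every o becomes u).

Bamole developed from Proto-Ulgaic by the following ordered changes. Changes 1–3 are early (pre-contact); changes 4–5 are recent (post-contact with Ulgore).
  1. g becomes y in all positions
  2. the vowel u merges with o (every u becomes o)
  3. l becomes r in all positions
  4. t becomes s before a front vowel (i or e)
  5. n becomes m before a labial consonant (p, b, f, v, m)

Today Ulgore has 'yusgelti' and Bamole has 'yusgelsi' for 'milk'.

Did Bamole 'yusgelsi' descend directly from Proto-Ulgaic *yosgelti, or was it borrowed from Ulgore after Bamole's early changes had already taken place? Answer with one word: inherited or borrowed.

borrowed

If inherited, *yosgelti would pass through all of Bamole's changes:
Bamole: start from *yosgelti.
  rule 1 (unconditioned shift): yosgelti → yosyelti
  rule 2: no change — yosyelti
  rule 3 (unconditioned shift): yosyelti → yosyerti
  rule 4 (palatalisation): yosyerti → yosyersi
  rule 5: no change — yosyersi
  ⇒ Bamole yosyersi
If borrowed from Ulgore 'yusgelti' after the early changes, it would undergo only the recent ones:
  rule 4 (palatalisation): yusgelti → yusgelsi
  rule 5 (nasal place assimilation): no change (yusgelsi)
  ⇒ as a loan: yusgelsi
Bamole 'yusgelsi' matches the loan outcome 'yusgelsi', not the inherited 'yosyersi' — it skipped the early Bamole changes, so it was borrowed from Ulgore.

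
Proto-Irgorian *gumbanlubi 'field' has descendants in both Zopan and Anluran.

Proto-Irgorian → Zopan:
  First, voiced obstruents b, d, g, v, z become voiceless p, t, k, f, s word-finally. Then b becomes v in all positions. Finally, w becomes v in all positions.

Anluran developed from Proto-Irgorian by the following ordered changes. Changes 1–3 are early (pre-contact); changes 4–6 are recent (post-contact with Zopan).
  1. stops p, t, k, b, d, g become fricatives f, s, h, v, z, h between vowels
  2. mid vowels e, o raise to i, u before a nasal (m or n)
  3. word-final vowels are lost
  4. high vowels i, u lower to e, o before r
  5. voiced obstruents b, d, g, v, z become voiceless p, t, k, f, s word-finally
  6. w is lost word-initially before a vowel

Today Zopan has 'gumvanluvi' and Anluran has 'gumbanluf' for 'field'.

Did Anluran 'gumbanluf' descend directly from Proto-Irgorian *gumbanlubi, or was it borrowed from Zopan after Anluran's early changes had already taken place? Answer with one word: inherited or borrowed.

inherited

If inherited, *gumbanlubi would pass through all of Anluran's changes:
Anluran: start from *gumbanlubi.
  rule 1 (intervocalic lenition): gumbanlubi → gumbanluvi
  rule 2: no change — gumbanluvi
  rule 3 (apocope): gumbanluvi → gumbanluv
  rule 4: no change — gumbanluv
  rule 5 (final devoicing): gumbanluv → gumbanluf
  rule 6: no change — gumbanluf
  ⇒ Anluran gumbanluf
If borrowed from Zopan 'gumvanluvi' after the early changes, it would undergo only the recent ones:
  rule 4 (pre-rhotic lowering): no change (gumvanluvi)
  rule 5 (final devoicing): no change (gumvanluvi)
  rule 6 (glide loss): no change (gumvanluvi)
  ⇒ as a loan: gumvanluvi
Anluran 'gumbanluf' matches the inherited outcome exactly, so it is an inherited cognate, not a loan.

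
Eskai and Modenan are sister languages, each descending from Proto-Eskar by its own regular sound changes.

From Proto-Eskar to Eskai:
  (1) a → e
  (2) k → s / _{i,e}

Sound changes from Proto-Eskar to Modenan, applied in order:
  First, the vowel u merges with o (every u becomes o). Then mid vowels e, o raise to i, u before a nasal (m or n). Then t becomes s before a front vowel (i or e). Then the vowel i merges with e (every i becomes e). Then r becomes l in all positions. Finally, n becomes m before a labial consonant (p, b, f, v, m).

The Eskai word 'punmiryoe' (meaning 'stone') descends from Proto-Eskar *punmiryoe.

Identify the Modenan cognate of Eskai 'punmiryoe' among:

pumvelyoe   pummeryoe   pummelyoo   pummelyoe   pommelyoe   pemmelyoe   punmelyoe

pummelyoe

Modenan: *punmiryoe > ponmiryoe > punmiryoe > punmeryoe > punmelyoe > pummelyoe  (by vowel merger, pre-nasal raising, vowel merger, unconditioned shift, nasal place assimilation)
Among the options, 'pummelyoe' alone shows every Modenan change applied in order.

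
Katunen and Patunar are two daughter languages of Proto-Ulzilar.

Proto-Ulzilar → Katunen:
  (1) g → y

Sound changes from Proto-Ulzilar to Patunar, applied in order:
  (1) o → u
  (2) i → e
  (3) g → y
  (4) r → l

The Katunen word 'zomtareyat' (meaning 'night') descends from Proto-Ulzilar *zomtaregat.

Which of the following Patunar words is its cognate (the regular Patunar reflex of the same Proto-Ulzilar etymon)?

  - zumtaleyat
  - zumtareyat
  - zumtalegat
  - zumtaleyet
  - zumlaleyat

Patunar: *zomtaregat > zumtaregat > zumtareyat > zumtaleyat  (by vowel merger, unconditioned shift, unconditioned shift)
Among the options, 'zumtaleyat' alone shows every Patunar change applied in order.

zumtaleyat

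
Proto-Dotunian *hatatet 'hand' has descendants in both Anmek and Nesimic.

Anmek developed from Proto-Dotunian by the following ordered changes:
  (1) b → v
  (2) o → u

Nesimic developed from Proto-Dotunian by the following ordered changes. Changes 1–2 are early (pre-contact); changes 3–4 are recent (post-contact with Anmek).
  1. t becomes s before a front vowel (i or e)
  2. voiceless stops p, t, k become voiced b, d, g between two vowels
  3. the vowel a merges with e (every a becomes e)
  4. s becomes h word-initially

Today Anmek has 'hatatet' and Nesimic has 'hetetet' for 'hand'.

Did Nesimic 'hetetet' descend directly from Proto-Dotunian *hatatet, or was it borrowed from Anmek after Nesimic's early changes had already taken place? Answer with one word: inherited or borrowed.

If inherited, *hatatet would pass through all of Nesimic's changes:
Nesimic: *hatatet
  hatatet → hataset   [palatalisation]
  hataset → hadaset   [intervocalic voicing]
  hadaset → hedeset   [vowel merger]
  hedeset (rule 4 does not apply)
  giving Nesimic hedeset.
If borrowed from Anmek 'hatatet' after the early changes, it would undergo only the recent ones:
  rule 3 (vowel merger): hatatet → hetetet
  rule 4 (debuccalisation): no change (hetetet)
  ⇒ as a loan: hetetet
Nesimic 'hetetet' matches the loan outcome 'hetetet', not the inherited 'hedeset' — it skipped the early Nesimic changes, so it was borrowed from Anmek.

borrowed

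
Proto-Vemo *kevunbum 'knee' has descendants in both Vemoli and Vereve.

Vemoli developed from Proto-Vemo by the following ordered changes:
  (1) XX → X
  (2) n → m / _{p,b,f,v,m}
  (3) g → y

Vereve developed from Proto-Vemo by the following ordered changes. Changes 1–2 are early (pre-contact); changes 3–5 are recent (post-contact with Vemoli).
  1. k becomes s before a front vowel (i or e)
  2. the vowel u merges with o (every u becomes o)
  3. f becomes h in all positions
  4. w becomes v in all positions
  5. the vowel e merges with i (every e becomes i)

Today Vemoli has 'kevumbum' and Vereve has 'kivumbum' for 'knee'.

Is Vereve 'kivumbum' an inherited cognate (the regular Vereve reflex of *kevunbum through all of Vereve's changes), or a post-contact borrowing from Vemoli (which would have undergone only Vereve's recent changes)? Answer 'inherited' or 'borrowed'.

If inherited, *kevunbum would pass through all of Vereve's changes:
Vereve: *kevunbum > sevunbum > sevonbom > sivonbom  (by palatalisation, vowel merger, vowel merger)
If borrowed from Vemoli 'kevumbum' after the early changes, it would undergo only the recent ones:
  rule 3 (unconditioned shift): no change (kevumbum)
  rule 4 (unconditioned shift): no change (kevumbum)
  rule 5 (vowel merger): kevumbum → kivumbum
  ⇒ as a loan: kivumbum
Vereve 'kivumbum' matches the loan outcome 'kivumbum', not the inherited 'sivonbom' — it skipped the early Vereve changes, so it was borrowed from Vemoli.

borrowed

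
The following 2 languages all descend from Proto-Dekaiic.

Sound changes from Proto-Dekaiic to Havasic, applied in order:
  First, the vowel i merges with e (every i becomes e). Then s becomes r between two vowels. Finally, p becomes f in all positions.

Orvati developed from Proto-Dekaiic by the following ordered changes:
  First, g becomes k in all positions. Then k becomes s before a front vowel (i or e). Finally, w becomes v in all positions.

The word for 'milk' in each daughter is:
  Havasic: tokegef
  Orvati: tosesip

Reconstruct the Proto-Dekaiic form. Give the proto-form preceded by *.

*tokegip

Position 3: Havasic has k, Orvati has s. Havasic preserves k here (none of its changes turn any other segment into k), so the proto-segment is *k.
Position 5: Havasic has g, Orvati has s. Havasic preserves g here (none of its changes turn any other segment into g), so the proto-segment is *g.
This points to *tokegip. Verify forward in each daughter:
Havasic: *tokegip
  tokegip → tokegep   [vowel merger]
  tokegep (rule 2 does not apply)
  tokegep → tokegef   [unconditioned shift]
  giving Havasic tokegef.
Orvati: start from *tokegip.
  rule 1 (unconditioned shift): tokegip → tokekip
  rule 2 (palatalisation): tokekip → tosesip
  rule 3: no change — tosesip
  ⇒ Orvati tosesip
No other proto-form is consistent with every reflex, so the reconstruction is *tokegip.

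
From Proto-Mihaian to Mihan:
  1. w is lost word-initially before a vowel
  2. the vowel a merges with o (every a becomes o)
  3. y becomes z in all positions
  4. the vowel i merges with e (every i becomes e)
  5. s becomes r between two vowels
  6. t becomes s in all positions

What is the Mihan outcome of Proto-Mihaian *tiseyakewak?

serezokewok

Mihan: *tiseyakewak > tiseyokewok > tisezokewok > tesezokewok > terezokewok > serezokewok  (by vowel merger, unconditioned shift, vowel merger, rhotacism, unconditioned shift)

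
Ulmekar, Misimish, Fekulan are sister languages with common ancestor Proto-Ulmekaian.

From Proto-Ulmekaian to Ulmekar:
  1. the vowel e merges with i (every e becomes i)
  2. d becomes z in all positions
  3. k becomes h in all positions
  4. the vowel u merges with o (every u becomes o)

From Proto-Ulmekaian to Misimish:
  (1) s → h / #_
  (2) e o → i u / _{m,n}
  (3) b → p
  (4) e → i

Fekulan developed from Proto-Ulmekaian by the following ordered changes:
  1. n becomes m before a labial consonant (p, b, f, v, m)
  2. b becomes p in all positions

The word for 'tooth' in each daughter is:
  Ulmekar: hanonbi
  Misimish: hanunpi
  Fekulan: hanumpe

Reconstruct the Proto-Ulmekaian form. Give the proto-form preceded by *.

*hanunbe

Position 4: Ulmekar has o, Misimish has u, Fekulan has u. Fekulan preserves u here (none of its changes turn any other segment into u), so the proto-segment is *u.
Position 6: Ulmekar has b, Misimish has p, Fekulan has p. Ulmekar preserves b here (none of its changes turn any other segment into b), so the proto-segment is *b.
Position 5: Ulmekar has n, Misimish has n, Fekulan has m. Ulmekar preserves n here (none of its changes turn any other segment into n), so the proto-segment is *n.
Verify the candidate proto-form against each daughter:
Ulmekar: start from *hanunbe.
  rule 1 (vowel merger): hanunbe → hanunbi
  rule 2: no change — hanunbi
  rule 3: no change — hanunbi
  rule 4 (vowel merger): hanunbi → hanonbi
  ⇒ Ulmekar hanonbi
Misimish: start from *hanunbe.
  rule 1: no change — hanunbe
  rule 2: no change — hanunbe
  rule 3 (unconditioned shift): hanunbe → hanunpe
  rule 4 (vowel merger): hanunpe → hanunpi
  ⇒ Misimish hanunpi
Fekulan: *hanunbe
  hanunbe → hanumbe   [nasal place assimilation]
  hanumbe → hanumpe   [unconditioned shift]
  giving Fekulan hanumpe.
*hanunbe is the unique common source.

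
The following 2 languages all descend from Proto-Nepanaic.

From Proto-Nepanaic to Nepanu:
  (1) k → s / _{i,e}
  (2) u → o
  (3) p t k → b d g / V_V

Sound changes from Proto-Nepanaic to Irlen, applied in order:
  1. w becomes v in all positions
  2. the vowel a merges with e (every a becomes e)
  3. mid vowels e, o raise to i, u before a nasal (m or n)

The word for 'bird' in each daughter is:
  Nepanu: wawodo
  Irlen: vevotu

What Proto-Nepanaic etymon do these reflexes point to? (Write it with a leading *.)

*wawotu

Position 6: Nepanu has o, Irlen has u. Taking the neighbouring segments as reconstructed: Nepanu o could go back to *o or *u; Irlen u can only go back to *u — the one source consistent with every daughter is *u.
Position 1: Nepanu has w, Irlen has v. Nepanu preserves w here (none of its changes turn any other segment into w), so the proto-segment is *w.
Continuing position by position gives *wawotu; check it forward:
Nepanu: start from *wawotu.
  rule 1: no change — wawotu
  rule 2 (vowel merger): wawotu → wawoto
  rule 3 (intervocalic voicing): wawoto → wawodo
  ⇒ Nepanu wawodo
Irlen: start from *wawotu.
  rule 1 (unconditioned shift): wawotu → vavotu
  rule 2 (vowel merger): vavotu → vevotu
  rule 3: no change — vevotu
  ⇒ Irlen vevotu
Only *wawotu yields all of Nepanu wawodo, Irlen vevotu.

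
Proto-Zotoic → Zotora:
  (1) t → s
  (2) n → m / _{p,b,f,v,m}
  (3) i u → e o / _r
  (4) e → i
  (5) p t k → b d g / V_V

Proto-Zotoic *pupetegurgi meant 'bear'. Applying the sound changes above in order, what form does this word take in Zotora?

Zotora: start from *pupetegurgi.
  rule 1 (unconditioned shift): pupetegurgi → pupesegurgi
  rule 2: no change — pupesegurgi
  rule 3 (pre-rhotic lowering): pupesegurgi → pupesegorgi
  rule 4 (vowel merger): pupesegorgi → pupisigorgi
  rule 5 (intervocalic voicing): pupisigorgi → pubisigorgi
  ⇒ Zotora pubisigorgi

pubisigorgi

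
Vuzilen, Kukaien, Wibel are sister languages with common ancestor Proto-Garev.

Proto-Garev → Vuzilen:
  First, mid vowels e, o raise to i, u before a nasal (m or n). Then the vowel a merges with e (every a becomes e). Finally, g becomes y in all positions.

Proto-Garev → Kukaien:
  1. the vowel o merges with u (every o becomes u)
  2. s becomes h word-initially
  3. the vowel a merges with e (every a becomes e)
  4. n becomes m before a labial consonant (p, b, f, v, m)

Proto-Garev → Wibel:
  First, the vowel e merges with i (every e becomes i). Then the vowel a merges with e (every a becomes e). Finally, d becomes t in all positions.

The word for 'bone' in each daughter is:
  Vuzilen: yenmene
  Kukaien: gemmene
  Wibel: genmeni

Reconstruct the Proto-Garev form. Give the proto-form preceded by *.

Position 2: Vuzilen has e, Kukaien has e, Wibel has e. In Wibel, e can only continue *a, so the proto-segment is *a.
Position 7: Vuzilen has e, Kukaien has e, Wibel has i. Taking the neighbouring segments as reconstructed: Vuzilen e could go back to *a or *e; Kukaien e could go back to *a or *e; Wibel i could go back to *e or *i — the one source consistent with every daughter is *e.
Position 5: Vuzilen has e, Kukaien has e, Wibel has e. In Wibel, e can only continue *a, so the proto-segment is *a.
Continuing position by position gives *ganmane; check it forward:
Vuzilen: *ganmane
  ganmane (rule 1 does not apply)
  ganmane → genmene   [vowel merger]
  genmene → yenmene   [unconditioned shift]
  giving Vuzilen yenmene.
Kukaien: *ganmane > genmene > gemmene  (by vowel merger, nasal place assimilation)
Wibel: *ganmane > ganmani > genmeni  (by vowel merger, vowel merger)
Only *ganmane yields all of Vuzilen yenmene, Kukaien gemmene, Wibel genmeni.

*ganmane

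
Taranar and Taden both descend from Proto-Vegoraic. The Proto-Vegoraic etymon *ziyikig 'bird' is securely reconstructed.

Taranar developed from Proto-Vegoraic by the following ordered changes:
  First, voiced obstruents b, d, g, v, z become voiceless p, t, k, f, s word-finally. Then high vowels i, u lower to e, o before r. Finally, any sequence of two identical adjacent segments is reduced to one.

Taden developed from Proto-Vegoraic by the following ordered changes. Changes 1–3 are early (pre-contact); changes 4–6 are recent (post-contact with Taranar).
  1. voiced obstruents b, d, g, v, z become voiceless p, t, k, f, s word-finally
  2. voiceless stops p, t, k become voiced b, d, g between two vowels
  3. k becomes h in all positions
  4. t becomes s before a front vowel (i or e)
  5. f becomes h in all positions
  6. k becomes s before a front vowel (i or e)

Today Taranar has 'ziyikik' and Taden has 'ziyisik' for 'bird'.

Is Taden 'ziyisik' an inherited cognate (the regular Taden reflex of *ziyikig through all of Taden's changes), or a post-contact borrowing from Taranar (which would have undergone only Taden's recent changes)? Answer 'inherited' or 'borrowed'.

borrowed

If inherited, *ziyikig would pass through all of Taden's changes:
Taden: start from *ziyikig.
  rule 1 (final devoicing): ziyikig → ziyikik
  rule 2 (intervocalic voicing): ziyikik → ziyigik
  rule 3 (unconditioned shift): ziyigik → ziyigih
  rule 4: no change — ziyigih
  rule 5: no change — ziyigih
  rule 6: no change — ziyigih
  ⇒ Taden ziyigih
If borrowed from Taranar 'ziyikik' after the early changes, it would undergo only the recent ones:
  rule 4 (palatalisation): no change (ziyikik)
  rule 5 (unconditioned shift): no change (ziyikik)
  rule 6 (palatalisation): ziyikik → ziyisik
  ⇒ as a loan: ziyisik
Taden 'ziyisik' matches the loan outcome 'ziyisik', not the inherited 'ziyigih' — it skipped the early Taden changes, so it was borrowed from Taranar.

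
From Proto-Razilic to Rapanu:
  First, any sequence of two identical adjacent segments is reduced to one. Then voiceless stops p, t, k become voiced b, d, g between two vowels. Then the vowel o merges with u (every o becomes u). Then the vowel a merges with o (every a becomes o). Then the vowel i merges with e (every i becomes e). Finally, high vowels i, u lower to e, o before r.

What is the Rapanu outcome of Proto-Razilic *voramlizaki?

Rapanu: *voramlizaki
  voramlizaki (rule 1 does not apply)
  voramlizaki → voramlizagi   [intervocalic voicing]
  voramlizagi → vuramlizagi   [vowel merger]
  vuramlizagi → vuromlizogi   [vowel merger]
  vuromlizogi → vuromlezoge   [vowel merger]
  vuromlezoge → voromlezoge   [pre-rhotic lowering]
  giving Rapanu voromlezoge.

voromlezoge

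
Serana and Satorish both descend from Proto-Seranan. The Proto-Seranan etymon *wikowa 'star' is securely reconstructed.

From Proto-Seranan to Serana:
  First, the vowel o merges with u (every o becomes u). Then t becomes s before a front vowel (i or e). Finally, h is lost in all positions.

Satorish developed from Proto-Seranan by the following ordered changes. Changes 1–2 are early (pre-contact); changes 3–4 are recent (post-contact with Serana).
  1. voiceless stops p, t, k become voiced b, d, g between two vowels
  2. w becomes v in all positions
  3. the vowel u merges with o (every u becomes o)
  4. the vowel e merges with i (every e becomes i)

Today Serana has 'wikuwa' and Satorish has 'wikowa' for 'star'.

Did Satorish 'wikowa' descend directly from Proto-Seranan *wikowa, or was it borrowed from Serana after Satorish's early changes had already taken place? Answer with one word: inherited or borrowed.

borrowed

If inherited, *wikowa would pass through all of Satorish's changes:
Satorish: *wikowa > wigowa > vigova  (by intervocalic voicing, unconditioned shift)
If borrowed from Serana 'wikuwa' after the early changes, it would undergo only the recent ones:
  rule 3 (vowel merger): wikuwa → wikowa
  rule 4 (vowel merger): no change (wikowa)
  ⇒ as a loan: wikowa
Satorish 'wikowa' matches the loan outcome 'wikowa', not the inherited 'vigova' — it skipped the early Satorish changes, so it was borrowed from Serana.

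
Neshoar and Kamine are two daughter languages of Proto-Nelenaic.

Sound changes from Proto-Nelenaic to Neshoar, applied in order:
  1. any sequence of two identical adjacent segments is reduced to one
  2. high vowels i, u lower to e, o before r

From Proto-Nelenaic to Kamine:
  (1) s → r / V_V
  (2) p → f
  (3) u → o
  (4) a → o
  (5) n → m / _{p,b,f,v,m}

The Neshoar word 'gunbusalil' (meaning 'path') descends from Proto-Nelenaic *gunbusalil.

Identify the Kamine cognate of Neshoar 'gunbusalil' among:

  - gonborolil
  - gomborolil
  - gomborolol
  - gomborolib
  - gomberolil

gomborolil

Kamine: *gunbusalil
  gunbusalil → gunburalil   [rhotacism]
  gunburalil (rule 2 does not apply)
  gunburalil → gonboralil   [vowel merger]
  gonboralil → gonborolil   [vowel merger]
  gonborolil → gomborolil   [nasal place assimilation]
  giving Kamine gomborolil.
Among the options, 'gomborolil' alone shows every Kamine change applied in order.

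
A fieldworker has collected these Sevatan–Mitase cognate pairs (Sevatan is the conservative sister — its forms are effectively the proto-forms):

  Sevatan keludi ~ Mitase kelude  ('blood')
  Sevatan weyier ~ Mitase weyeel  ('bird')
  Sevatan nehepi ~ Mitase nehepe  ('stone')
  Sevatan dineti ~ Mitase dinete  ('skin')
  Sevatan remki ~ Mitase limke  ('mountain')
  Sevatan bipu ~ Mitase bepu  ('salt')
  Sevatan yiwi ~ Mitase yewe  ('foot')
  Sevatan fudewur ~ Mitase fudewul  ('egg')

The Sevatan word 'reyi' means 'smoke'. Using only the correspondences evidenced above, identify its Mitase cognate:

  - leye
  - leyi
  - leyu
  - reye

remki ~ limke — Sevatan r corresponds to Mitase l word-initially before a front vowel.
keludi ~ kelude, nehepi ~ nehepe — Sevatan i corresponds to Mitase e word-finally.
Applying these to Sevatan 'reyi':
  reyi → leyi   (r→l word-initially before a front vowel)
  leyi → leye   (i→e word-finally)
So the Mitase cognate is 'leye'.

leye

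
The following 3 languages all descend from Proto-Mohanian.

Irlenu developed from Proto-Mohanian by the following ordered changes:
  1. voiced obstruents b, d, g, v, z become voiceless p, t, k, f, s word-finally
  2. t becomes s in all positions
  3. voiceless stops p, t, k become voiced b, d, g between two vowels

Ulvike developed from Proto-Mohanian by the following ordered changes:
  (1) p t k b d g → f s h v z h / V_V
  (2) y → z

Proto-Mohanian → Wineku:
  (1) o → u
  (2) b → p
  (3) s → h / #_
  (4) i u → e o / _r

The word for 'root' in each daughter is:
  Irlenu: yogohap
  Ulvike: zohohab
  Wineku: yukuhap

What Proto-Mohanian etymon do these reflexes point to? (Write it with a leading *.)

*yokohab

Position 1: Irlenu has y, Ulvike has z, Wineku has y. Irlenu preserves y here (none of its changes turn any other segment into y), so the proto-segment is *y.
Position 4: Irlenu has o, Ulvike has o, Wineku has u. Irlenu preserves o here (none of its changes turn any other segment into o), so the proto-segment is *o.
Position 2: Irlenu has o, Ulvike has o, Wineku has u. Irlenu preserves o here (none of its changes turn any other segment into o), so the proto-segment is *o.
Verify the candidate proto-form against each daughter:
Irlenu: *yokohab > yokohap > yogohap  (by final devoicing, intervocalic voicing)
Ulvike: *yokohab
  yokohab → yohohab   [intervocalic lenition]
  yohohab → zohohab   [unconditioned shift]
  giving Ulvike zohohab.
Wineku: start from *yokohab.
  rule 1 (vowel merger): yokohab → yukuhab
  rule 2 (unconditioned shift): yukuhab → yukuhap
  rule 3: no change — yukuhap
  rule 4: no change — yukuhap
  ⇒ Wineku yukuhap
Only *yokohab yields all of Irlenu yogohap, Ulvike zohohab, Wineku yukuhap.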